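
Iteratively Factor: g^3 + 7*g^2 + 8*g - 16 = (g + 4)*(g^2 + 3*g - 4) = (g + 4)^2*(g - 1)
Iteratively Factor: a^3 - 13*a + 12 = (a - 1)*(a^2 + a - 12) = (a - 1)*(a + 4)*(a - 3)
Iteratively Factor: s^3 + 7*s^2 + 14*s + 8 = (s + 2)*(s^2 + 5*s + 4) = (s + 2)*(s + 4)*(s + 1)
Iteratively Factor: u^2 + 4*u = (u)*(u + 4)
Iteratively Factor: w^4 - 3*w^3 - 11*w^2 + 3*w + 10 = (w + 1)*(w^3 - 4*w^2 - 7*w + 10) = (w - 5)*(w + 1)*(w^2 + w - 2) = (w - 5)*(w + 1)*(w + 2)*(w - 1)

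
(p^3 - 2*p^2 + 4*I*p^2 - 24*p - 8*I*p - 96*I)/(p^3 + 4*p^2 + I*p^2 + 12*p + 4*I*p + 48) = (p - 6)/(p - 3*I)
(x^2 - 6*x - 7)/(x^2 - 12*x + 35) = (x + 1)/(x - 5)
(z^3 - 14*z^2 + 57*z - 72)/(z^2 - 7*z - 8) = (z^2 - 6*z + 9)/(z + 1)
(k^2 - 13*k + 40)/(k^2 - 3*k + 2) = (k^2 - 13*k + 40)/(k^2 - 3*k + 2)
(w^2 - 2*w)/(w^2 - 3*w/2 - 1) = 2*w/(2*w + 1)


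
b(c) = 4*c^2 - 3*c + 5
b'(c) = 8*c - 3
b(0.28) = 4.47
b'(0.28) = -0.76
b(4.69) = 78.91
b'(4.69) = 34.52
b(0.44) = 4.45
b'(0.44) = 0.52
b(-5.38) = 136.92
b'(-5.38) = -46.04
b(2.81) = 28.15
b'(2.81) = 19.48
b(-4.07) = 83.47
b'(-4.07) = -35.56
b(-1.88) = 24.78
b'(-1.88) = -18.04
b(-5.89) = 161.44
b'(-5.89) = -50.12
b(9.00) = 302.00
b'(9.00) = 69.00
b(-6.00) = 167.00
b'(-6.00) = -51.00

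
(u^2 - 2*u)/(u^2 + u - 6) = u/(u + 3)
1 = 1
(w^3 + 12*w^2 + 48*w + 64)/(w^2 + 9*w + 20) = (w^2 + 8*w + 16)/(w + 5)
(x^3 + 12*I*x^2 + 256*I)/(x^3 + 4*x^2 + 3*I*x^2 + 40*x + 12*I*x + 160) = (x^2 + 4*I*x + 32)/(x^2 + x*(4 - 5*I) - 20*I)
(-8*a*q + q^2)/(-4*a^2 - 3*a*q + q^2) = q*(8*a - q)/(4*a^2 + 3*a*q - q^2)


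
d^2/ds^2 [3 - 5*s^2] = -10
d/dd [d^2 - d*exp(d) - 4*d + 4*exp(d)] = -d*exp(d) + 2*d + 3*exp(d) - 4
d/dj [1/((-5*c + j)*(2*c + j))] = ((-5*c + j)*(2*c + j) + (5*c - j)^2)/((2*c + j)^2*(5*c - j)^3)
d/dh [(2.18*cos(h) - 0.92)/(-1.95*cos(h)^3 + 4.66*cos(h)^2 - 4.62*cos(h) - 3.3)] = (-8.502*cos(h)^3 + 15.5408*cos(h)^2 - 8.5744*cos(h) + 11.4444)*sin(h)/(3.8025*cos(h)^6 - 18.174*cos(h)^5 + 39.7336*cos(h)^4 - 30.1884*cos(h)^3 - 9.4116*cos(h)^2 + 30.492*cos(h) + 10.89)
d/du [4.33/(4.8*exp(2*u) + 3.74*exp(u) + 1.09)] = (-41.568*exp(u) - 16.1942)*exp(u)/(4.8*exp(2*u) + 3.74*exp(u) + 1.09)^2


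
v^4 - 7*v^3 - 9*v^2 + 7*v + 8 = (v - 8)*(v - 1)*(v + 1)^2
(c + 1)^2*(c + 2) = c^3 + 4*c^2 + 5*c + 2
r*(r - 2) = r^2 - 2*r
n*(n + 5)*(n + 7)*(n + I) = n^4 + 12*n^3 + I*n^3 + 35*n^2 + 12*I*n^2 + 35*I*n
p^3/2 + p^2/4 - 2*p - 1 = (p/2 + 1)*(p - 2)*(p + 1/2)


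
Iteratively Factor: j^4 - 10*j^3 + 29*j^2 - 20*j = (j)*(j^3 - 10*j^2 + 29*j - 20) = j*(j - 5)*(j^2 - 5*j + 4) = j*(j - 5)*(j - 4)*(j - 1)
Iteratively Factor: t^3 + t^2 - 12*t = (t - 3)*(t^2 + 4*t) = (t - 3)*(t + 4)*(t)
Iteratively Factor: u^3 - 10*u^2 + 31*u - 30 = (u - 2)*(u^2 - 8*u + 15) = (u - 3)*(u - 2)*(u - 5)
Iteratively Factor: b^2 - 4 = (b - 2)*(b + 2)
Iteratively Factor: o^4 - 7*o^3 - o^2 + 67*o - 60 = (o - 5)*(o^3 - 2*o^2 - 11*o + 12) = (o - 5)*(o - 4)*(o^2 + 2*o - 3) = (o - 5)*(o - 4)*(o - 1)*(o + 3)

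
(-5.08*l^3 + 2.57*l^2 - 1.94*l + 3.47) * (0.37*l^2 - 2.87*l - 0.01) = -1.8796*l^5 + 15.5305*l^4 - 8.0429*l^3 + 6.826*l^2 - 9.9395*l - 0.0347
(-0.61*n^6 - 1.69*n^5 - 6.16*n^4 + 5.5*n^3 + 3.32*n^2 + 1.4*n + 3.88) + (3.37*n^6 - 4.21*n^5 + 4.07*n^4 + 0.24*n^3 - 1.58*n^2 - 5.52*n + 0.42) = 2.76*n^6 - 5.9*n^5 - 2.09*n^4 + 5.74*n^3 + 1.74*n^2 - 4.12*n + 4.3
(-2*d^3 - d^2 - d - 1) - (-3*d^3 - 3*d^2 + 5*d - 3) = d^3 + 2*d^2 - 6*d + 2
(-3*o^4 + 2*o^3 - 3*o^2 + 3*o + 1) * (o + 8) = -3*o^5 - 22*o^4 + 13*o^3 - 21*o^2 + 25*o + 8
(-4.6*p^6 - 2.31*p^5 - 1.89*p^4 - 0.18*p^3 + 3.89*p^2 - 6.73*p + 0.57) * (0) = 0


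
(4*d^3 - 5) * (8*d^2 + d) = 32*d^5 + 4*d^4 - 40*d^2 - 5*d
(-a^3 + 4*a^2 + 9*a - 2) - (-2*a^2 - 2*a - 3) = -a^3 + 6*a^2 + 11*a + 1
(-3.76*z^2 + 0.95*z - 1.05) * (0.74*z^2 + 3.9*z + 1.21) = -2.7824*z^4 - 13.961*z^3 - 1.6216*z^2 - 2.9455*z - 1.2705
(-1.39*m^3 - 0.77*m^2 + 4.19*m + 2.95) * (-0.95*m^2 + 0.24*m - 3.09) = 1.3205*m^5 + 0.3979*m^4 + 0.129799999999999*m^3 + 0.5824*m^2 - 12.2391*m - 9.1155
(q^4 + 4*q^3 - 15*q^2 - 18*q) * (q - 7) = q^5 - 3*q^4 - 43*q^3 + 87*q^2 + 126*q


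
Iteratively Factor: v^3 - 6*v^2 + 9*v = (v - 3)*(v^2 - 3*v) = (v - 3)^2*(v)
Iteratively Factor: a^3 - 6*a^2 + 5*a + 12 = (a - 3)*(a^2 - 3*a - 4) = (a - 4)*(a - 3)*(a + 1)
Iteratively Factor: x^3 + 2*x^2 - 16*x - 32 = (x + 2)*(x^2 - 16) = (x + 2)*(x + 4)*(x - 4)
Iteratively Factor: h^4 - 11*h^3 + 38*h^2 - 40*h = (h - 4)*(h^3 - 7*h^2 + 10*h) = (h - 5)*(h - 4)*(h^2 - 2*h) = h*(h - 5)*(h - 4)*(h - 2)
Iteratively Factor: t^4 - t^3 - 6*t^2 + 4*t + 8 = (t - 2)*(t^3 + t^2 - 4*t - 4) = (t - 2)*(t + 2)*(t^2 - t - 2) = (t - 2)^2*(t + 2)*(t + 1)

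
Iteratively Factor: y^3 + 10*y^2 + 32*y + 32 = (y + 4)*(y^2 + 6*y + 8) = (y + 4)^2*(y + 2)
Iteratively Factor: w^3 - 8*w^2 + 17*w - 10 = (w - 1)*(w^2 - 7*w + 10) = (w - 5)*(w - 1)*(w - 2)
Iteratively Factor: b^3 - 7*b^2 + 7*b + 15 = (b - 3)*(b^2 - 4*b - 5) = (b - 3)*(b + 1)*(b - 5)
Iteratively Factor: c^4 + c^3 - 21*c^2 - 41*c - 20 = (c + 1)*(c^3 - 21*c - 20) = (c - 5)*(c + 1)*(c^2 + 5*c + 4) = (c - 5)*(c + 1)*(c + 4)*(c + 1)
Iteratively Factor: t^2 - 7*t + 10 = (t - 5)*(t - 2)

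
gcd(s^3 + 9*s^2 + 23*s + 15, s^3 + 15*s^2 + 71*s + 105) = s^2 + 8*s + 15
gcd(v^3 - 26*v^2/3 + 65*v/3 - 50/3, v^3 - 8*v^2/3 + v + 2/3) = v - 2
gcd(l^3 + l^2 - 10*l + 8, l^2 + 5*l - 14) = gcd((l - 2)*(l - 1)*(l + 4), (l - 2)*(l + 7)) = l - 2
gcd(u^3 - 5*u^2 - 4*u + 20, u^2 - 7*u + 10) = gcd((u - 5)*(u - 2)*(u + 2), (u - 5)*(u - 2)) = u^2 - 7*u + 10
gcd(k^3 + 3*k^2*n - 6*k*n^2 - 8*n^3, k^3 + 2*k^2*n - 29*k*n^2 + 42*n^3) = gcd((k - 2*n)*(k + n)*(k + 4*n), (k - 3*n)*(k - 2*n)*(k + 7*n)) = k - 2*n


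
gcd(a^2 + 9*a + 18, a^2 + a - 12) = 1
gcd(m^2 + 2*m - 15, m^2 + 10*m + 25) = m + 5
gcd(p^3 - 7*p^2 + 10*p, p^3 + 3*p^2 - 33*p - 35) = p - 5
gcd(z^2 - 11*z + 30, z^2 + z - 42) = z - 6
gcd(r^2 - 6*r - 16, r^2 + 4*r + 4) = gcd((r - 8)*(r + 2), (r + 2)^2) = r + 2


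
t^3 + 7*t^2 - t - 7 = (t - 1)*(t + 1)*(t + 7)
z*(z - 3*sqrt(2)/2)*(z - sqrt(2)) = z^3 - 5*sqrt(2)*z^2/2 + 3*z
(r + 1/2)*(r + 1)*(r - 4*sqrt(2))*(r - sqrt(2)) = r^4 - 5*sqrt(2)*r^3 + 3*r^3/2 - 15*sqrt(2)*r^2/2 + 17*r^2/2 - 5*sqrt(2)*r/2 + 12*r + 4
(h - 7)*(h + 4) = h^2 - 3*h - 28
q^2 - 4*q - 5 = (q - 5)*(q + 1)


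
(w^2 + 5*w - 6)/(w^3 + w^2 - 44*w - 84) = (w - 1)/(w^2 - 5*w - 14)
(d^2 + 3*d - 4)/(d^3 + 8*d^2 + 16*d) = (d - 1)/(d*(d + 4))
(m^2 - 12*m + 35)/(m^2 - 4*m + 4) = (m^2 - 12*m + 35)/(m^2 - 4*m + 4)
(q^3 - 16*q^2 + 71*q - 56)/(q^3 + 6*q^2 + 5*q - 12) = (q^2 - 15*q + 56)/(q^2 + 7*q + 12)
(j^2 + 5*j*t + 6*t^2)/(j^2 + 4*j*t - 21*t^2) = (j^2 + 5*j*t + 6*t^2)/(j^2 + 4*j*t - 21*t^2)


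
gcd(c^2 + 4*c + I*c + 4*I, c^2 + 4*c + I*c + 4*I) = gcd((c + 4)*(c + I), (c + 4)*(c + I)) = c^2 + c*(4 + I) + 4*I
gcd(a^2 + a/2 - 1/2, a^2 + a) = a + 1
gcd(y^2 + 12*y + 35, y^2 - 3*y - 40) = y + 5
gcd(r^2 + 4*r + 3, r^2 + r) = r + 1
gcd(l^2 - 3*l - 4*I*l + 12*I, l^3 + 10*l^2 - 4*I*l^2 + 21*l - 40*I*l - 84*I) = l - 4*I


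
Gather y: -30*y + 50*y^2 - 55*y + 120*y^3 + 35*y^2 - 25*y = 120*y^3 + 85*y^2 - 110*y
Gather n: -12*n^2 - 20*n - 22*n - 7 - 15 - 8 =-12*n^2 - 42*n - 30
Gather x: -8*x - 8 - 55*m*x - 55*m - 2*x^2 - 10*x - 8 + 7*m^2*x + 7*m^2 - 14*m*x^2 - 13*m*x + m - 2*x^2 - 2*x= 7*m^2 - 54*m + x^2*(-14*m - 4) + x*(7*m^2 - 68*m - 20) - 16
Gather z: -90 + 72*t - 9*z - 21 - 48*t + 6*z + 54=24*t - 3*z - 57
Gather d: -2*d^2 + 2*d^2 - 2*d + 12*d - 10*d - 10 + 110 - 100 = 0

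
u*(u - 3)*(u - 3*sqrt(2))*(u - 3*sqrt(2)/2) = u^4 - 9*sqrt(2)*u^3/2 - 3*u^3 + 9*u^2 + 27*sqrt(2)*u^2/2 - 27*u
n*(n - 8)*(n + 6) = n^3 - 2*n^2 - 48*n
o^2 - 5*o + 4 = (o - 4)*(o - 1)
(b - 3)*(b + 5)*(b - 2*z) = b^3 - 2*b^2*z + 2*b^2 - 4*b*z - 15*b + 30*z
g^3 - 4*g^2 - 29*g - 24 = (g - 8)*(g + 1)*(g + 3)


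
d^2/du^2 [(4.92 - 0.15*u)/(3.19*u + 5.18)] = 105.090084/(3.19*u + 5.18)^3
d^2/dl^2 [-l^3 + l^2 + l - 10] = 2 - 6*l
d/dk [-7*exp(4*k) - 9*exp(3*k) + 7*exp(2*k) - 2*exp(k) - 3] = (-28*exp(3*k) - 27*exp(2*k) + 14*exp(k) - 2)*exp(k)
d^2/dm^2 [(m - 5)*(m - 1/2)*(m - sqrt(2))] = 6*m - 11 - 2*sqrt(2)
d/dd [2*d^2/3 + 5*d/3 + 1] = 4*d/3 + 5/3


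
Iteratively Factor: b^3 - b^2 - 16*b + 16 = (b + 4)*(b^2 - 5*b + 4) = (b - 4)*(b + 4)*(b - 1)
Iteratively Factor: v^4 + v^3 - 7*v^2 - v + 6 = (v - 2)*(v^3 + 3*v^2 - v - 3) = (v - 2)*(v + 3)*(v^2 - 1) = (v - 2)*(v + 1)*(v + 3)*(v - 1)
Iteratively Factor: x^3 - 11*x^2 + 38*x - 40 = (x - 4)*(x^2 - 7*x + 10) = (x - 5)*(x - 4)*(x - 2)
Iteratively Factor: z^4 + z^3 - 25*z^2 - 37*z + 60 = (z + 4)*(z^3 - 3*z^2 - 13*z + 15) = (z - 1)*(z + 4)*(z^2 - 2*z - 15) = (z - 5)*(z - 1)*(z + 4)*(z + 3)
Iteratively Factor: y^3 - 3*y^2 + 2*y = (y)*(y^2 - 3*y + 2) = y*(y - 2)*(y - 1)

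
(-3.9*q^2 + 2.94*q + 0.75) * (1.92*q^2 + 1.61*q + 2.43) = -7.488*q^4 - 0.6342*q^3 - 3.3036*q^2 + 8.3517*q + 1.8225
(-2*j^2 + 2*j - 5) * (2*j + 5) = -4*j^3 - 6*j^2 - 25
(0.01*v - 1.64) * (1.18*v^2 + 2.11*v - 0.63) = 0.0118*v^3 - 1.9141*v^2 - 3.4667*v + 1.0332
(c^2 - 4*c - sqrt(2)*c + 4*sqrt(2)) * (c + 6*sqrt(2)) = c^3 - 4*c^2 + 5*sqrt(2)*c^2 - 20*sqrt(2)*c - 12*c + 48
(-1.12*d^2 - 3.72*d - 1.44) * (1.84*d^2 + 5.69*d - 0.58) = -2.0608*d^4 - 13.2176*d^3 - 23.1668*d^2 - 6.036*d + 0.8352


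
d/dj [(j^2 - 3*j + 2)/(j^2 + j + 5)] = (4*j^2 + 6*j - 17)/(j^4 + 2*j^3 + 11*j^2 + 10*j + 25)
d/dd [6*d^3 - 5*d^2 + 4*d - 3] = 18*d^2 - 10*d + 4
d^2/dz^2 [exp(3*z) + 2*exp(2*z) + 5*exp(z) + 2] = (9*exp(2*z) + 8*exp(z) + 5)*exp(z)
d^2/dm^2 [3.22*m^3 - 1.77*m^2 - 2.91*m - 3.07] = 19.32*m - 3.54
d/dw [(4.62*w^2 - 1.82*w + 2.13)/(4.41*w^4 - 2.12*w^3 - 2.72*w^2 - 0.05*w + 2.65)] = (-40.7484*w^5 + 33.873*w^4 - 45.29*w^3 + 8.3654*w^2 + 36.0732*w - 4.7165)/(19.4481*w^8 - 18.6984*w^7 - 19.496*w^6 + 11.0918*w^5 + 30.9834*w^4 - 10.964*w^3 - 14.4135*w^2 - 0.265*w + 7.0225)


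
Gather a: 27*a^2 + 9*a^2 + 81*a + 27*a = 36*a^2 + 108*a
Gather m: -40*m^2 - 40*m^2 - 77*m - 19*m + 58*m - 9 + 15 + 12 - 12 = -80*m^2 - 38*m + 6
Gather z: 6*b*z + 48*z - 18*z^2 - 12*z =-18*z^2 + z*(6*b + 36)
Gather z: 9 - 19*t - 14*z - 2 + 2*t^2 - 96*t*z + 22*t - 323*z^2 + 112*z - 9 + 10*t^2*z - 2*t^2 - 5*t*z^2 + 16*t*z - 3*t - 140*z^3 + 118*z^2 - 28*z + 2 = -140*z^3 + z^2*(-5*t - 205) + z*(10*t^2 - 80*t + 70)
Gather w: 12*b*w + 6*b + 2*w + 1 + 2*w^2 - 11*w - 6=6*b + 2*w^2 + w*(12*b - 9) - 5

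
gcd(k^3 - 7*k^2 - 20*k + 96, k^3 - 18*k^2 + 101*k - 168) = k^2 - 11*k + 24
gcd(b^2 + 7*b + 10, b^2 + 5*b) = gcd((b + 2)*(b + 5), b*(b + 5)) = b + 5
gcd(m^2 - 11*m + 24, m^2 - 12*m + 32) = m - 8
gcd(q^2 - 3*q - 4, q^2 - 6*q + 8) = q - 4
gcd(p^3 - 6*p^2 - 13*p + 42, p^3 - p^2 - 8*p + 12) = p^2 + p - 6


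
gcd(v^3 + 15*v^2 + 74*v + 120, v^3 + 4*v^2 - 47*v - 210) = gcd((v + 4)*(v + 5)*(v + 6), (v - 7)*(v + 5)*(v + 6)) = v^2 + 11*v + 30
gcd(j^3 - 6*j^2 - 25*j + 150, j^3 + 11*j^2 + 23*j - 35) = j + 5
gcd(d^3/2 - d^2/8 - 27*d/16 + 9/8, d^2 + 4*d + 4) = d + 2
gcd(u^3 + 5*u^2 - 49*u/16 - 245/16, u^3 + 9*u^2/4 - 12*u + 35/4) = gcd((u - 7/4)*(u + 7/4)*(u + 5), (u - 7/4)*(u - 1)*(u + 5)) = u^2 + 13*u/4 - 35/4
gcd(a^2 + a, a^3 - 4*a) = a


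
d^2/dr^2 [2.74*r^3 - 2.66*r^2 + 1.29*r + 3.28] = 16.44*r - 5.32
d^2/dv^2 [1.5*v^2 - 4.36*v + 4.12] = 3.00000000000000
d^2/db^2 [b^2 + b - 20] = 2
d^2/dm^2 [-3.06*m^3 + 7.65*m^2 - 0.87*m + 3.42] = 15.3 - 18.36*m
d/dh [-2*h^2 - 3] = -4*h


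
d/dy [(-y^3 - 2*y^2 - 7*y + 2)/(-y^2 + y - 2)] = (y^4 - 2*y^3 - 3*y^2 + 12*y + 12)/(y^4 - 2*y^3 + 5*y^2 - 4*y + 4)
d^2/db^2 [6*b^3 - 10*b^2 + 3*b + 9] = 36*b - 20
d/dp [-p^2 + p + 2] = 1 - 2*p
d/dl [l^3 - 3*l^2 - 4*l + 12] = 3*l^2 - 6*l - 4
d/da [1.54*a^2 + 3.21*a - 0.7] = 3.08*a + 3.21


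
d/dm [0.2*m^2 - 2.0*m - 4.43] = 0.4*m - 2.0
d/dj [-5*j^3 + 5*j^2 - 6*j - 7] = -15*j^2 + 10*j - 6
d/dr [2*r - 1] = 2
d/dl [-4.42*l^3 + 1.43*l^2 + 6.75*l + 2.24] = -13.26*l^2 + 2.86*l + 6.75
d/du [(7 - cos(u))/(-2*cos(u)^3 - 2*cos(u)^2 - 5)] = (-25*cos(u) - 20*cos(2*u) + cos(3*u) - 25)*sin(u)/(2*cos(u)^3 + 2*cos(u)^2 + 5)^2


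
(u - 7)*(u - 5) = u^2 - 12*u + 35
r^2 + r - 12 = (r - 3)*(r + 4)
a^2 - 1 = (a - 1)*(a + 1)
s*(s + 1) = s^2 + s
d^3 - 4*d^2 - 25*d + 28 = (d - 7)*(d - 1)*(d + 4)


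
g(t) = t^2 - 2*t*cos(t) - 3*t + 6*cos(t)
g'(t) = 2*t*sin(t) + 2*t - 6*sin(t) - 2*cos(t) - 3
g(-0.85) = 8.35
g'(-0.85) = -0.24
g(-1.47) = 7.47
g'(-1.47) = 2.75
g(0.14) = 5.26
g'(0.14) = -5.50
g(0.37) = 3.93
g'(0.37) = -6.03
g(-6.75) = 83.23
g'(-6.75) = -9.51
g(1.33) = -1.42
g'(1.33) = -4.06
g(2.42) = -2.27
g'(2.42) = 2.58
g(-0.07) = 6.34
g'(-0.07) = -4.71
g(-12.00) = 205.32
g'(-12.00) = -44.78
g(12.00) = 92.81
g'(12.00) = 9.65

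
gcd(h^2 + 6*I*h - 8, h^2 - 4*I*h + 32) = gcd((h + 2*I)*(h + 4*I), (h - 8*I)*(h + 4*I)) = h + 4*I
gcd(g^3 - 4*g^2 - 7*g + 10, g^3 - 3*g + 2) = g^2 + g - 2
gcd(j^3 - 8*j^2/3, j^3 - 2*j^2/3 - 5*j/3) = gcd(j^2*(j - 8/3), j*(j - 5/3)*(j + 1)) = j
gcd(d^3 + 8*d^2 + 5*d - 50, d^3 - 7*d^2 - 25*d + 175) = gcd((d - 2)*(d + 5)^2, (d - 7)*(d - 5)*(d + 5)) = d + 5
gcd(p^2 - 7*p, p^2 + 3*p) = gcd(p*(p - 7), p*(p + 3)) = p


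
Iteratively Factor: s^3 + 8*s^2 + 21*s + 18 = (s + 3)*(s^2 + 5*s + 6) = (s + 2)*(s + 3)*(s + 3)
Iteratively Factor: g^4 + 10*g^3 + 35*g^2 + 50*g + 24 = (g + 2)*(g^3 + 8*g^2 + 19*g + 12) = (g + 2)*(g + 4)*(g^2 + 4*g + 3) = (g + 2)*(g + 3)*(g + 4)*(g + 1)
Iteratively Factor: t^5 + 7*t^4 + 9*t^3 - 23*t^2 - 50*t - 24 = (t - 2)*(t^4 + 9*t^3 + 27*t^2 + 31*t + 12) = (t - 2)*(t + 1)*(t^3 + 8*t^2 + 19*t + 12) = (t - 2)*(t + 1)*(t + 3)*(t^2 + 5*t + 4) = (t - 2)*(t + 1)*(t + 3)*(t + 4)*(t + 1)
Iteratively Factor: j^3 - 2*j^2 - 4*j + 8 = (j - 2)*(j^2 - 4) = (j - 2)*(j + 2)*(j - 2)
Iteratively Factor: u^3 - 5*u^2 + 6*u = (u - 2)*(u^2 - 3*u) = (u - 3)*(u - 2)*(u)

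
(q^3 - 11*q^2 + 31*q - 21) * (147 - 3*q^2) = -3*q^5 + 33*q^4 + 54*q^3 - 1554*q^2 + 4557*q - 3087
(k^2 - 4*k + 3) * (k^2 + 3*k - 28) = k^4 - k^3 - 37*k^2 + 121*k - 84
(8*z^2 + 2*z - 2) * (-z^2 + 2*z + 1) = -8*z^4 + 14*z^3 + 14*z^2 - 2*z - 2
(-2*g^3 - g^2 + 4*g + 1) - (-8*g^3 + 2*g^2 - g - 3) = 6*g^3 - 3*g^2 + 5*g + 4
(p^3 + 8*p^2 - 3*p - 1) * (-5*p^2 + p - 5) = -5*p^5 - 39*p^4 + 18*p^3 - 38*p^2 + 14*p + 5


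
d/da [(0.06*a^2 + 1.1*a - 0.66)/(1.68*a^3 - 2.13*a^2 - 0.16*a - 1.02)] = (-0.1008*a^4 - 3.696*a^3 + 5.6598*a^2 - 2.934*a - 1.2276)/(2.8224*a^6 - 7.1568*a^5 + 3.9993*a^4 - 2.7456*a^3 + 4.3708*a^2 + 0.3264*a + 1.0404)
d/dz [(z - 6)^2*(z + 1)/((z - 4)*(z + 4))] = (z^4 - 72*z^2 + 280*z - 384)/(z^4 - 32*z^2 + 256)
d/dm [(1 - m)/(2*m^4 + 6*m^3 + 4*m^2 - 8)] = (-m^4 - 3*m^3 - 2*m^2 + m*(m - 1)*(4*m^2 + 9*m + 4) + 4)/(2*(m^4 + 3*m^3 + 2*m^2 - 4)^2)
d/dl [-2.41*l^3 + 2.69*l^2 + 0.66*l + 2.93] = -7.23*l^2 + 5.38*l + 0.66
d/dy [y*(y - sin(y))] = -y*(cos(y) - 1) + y - sin(y)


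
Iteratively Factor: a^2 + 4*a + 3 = (a + 3)*(a + 1)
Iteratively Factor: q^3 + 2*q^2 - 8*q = (q + 4)*(q^2 - 2*q) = (q - 2)*(q + 4)*(q)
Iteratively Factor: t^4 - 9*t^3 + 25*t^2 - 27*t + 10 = (t - 5)*(t^3 - 4*t^2 + 5*t - 2) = (t - 5)*(t - 2)*(t^2 - 2*t + 1) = (t - 5)*(t - 2)*(t - 1)*(t - 1)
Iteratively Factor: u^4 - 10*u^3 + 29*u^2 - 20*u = (u - 4)*(u^3 - 6*u^2 + 5*u) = u*(u - 4)*(u^2 - 6*u + 5) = u*(u - 5)*(u - 4)*(u - 1)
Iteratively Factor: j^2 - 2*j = (j - 2)*(j)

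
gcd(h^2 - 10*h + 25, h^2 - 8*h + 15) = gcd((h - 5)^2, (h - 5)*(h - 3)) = h - 5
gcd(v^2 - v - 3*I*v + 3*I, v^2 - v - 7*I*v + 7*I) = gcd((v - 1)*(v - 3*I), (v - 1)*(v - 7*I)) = v - 1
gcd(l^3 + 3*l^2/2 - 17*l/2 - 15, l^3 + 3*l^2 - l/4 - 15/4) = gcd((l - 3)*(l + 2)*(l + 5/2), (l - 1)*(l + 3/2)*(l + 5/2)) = l + 5/2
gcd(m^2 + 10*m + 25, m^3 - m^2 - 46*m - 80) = m + 5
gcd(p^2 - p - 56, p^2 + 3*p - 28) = p + 7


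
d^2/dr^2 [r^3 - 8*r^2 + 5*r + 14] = 6*r - 16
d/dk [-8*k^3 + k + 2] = 1 - 24*k^2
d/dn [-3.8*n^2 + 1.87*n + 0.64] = 1.87 - 7.6*n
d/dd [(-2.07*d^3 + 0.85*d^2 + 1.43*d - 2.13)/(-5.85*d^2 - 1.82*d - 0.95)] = (12.1095*d^4 + 7.5348*d^3 + 12.718*d^2 - 26.536*d - 5.2351)/(34.2225*d^4 + 21.294*d^3 + 14.4274*d^2 + 3.458*d + 0.9025)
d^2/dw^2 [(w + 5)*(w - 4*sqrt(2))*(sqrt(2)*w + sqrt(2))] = 6*sqrt(2)*w - 16 + 12*sqrt(2)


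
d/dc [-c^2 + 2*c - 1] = 2 - 2*c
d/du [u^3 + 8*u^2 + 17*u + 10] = 3*u^2 + 16*u + 17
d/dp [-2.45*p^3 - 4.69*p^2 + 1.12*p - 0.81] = -7.35*p^2 - 9.38*p + 1.12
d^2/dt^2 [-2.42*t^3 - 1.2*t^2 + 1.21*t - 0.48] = -14.52*t - 2.4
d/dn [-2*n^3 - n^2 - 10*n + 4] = -6*n^2 - 2*n - 10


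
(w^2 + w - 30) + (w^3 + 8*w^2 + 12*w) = w^3 + 9*w^2 + 13*w - 30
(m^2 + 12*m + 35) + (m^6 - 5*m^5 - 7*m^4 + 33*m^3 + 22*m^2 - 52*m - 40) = m^6 - 5*m^5 - 7*m^4 + 33*m^3 + 23*m^2 - 40*m - 5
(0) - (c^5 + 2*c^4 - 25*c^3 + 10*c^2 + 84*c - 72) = -c^5 - 2*c^4 + 25*c^3 - 10*c^2 - 84*c + 72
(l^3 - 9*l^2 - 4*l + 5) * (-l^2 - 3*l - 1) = -l^5 + 6*l^4 + 30*l^3 + 16*l^2 - 11*l - 5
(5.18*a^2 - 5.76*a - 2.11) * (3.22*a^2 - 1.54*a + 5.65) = 16.6796*a^4 - 26.5244*a^3 + 31.3432*a^2 - 29.2946*a - 11.9215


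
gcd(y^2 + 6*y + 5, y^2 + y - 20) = y + 5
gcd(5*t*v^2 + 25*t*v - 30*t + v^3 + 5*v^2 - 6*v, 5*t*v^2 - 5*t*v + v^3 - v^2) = 5*t*v - 5*t + v^2 - v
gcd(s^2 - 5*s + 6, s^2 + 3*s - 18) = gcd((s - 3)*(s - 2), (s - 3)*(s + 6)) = s - 3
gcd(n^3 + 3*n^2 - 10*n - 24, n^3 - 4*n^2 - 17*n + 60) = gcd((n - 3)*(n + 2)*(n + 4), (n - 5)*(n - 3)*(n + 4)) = n^2 + n - 12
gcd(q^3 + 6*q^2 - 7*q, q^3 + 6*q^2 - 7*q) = q^3 + 6*q^2 - 7*q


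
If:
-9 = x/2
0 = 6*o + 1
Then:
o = -1/6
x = -18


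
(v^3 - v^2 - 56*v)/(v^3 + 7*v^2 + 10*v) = (v^2 - v - 56)/(v^2 + 7*v + 10)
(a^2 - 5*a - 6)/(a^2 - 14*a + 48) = (a + 1)/(a - 8)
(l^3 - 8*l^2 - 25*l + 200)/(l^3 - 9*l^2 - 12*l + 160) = (l + 5)/(l + 4)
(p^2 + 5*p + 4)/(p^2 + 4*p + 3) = (p + 4)/(p + 3)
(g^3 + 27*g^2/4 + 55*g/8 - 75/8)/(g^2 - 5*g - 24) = (-8*g^3 - 54*g^2 - 55*g + 75)/(8*(-g^2 + 5*g + 24))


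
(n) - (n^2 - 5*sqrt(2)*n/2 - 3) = -n^2 + n + 5*sqrt(2)*n/2 + 3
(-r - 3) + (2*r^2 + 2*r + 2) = 2*r^2 + r - 1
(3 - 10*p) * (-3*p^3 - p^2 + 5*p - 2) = 30*p^4 + p^3 - 53*p^2 + 35*p - 6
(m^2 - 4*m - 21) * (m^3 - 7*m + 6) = m^5 - 4*m^4 - 28*m^3 + 34*m^2 + 123*m - 126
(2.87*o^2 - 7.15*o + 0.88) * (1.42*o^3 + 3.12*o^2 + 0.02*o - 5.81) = 4.0754*o^5 - 1.1986*o^4 - 21.001*o^3 - 14.0721*o^2 + 41.5591*o - 5.1128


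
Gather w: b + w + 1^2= b + w + 1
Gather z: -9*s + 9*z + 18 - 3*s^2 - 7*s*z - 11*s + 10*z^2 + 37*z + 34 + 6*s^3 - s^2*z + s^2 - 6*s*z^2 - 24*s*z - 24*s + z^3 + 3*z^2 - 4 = 6*s^3 - 2*s^2 - 44*s + z^3 + z^2*(13 - 6*s) + z*(-s^2 - 31*s + 46) + 48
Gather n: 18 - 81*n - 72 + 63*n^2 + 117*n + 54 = 63*n^2 + 36*n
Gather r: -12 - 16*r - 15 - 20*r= -36*r - 27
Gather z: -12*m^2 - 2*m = -12*m^2 - 2*m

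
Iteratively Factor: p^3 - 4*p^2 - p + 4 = (p - 1)*(p^2 - 3*p - 4) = (p - 1)*(p + 1)*(p - 4)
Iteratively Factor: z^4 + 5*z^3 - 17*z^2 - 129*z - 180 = (z - 5)*(z^3 + 10*z^2 + 33*z + 36) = (z - 5)*(z + 4)*(z^2 + 6*z + 9) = (z - 5)*(z + 3)*(z + 4)*(z + 3)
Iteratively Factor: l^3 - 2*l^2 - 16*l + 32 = (l - 4)*(l^2 + 2*l - 8) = (l - 4)*(l - 2)*(l + 4)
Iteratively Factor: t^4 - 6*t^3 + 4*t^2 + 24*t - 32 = (t - 4)*(t^3 - 2*t^2 - 4*t + 8) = (t - 4)*(t - 2)*(t^2 - 4) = (t - 4)*(t - 2)^2*(t + 2)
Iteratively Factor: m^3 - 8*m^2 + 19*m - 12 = (m - 3)*(m^2 - 5*m + 4) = (m - 4)*(m - 3)*(m - 1)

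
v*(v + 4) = v^2 + 4*v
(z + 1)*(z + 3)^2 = z^3 + 7*z^2 + 15*z + 9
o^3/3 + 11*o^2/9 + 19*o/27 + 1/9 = (o/3 + 1)*(o + 1/3)^2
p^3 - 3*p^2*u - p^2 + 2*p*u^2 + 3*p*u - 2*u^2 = (p - 1)*(p - 2*u)*(p - u)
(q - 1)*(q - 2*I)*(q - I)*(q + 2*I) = q^4 - q^3 - I*q^3 + 4*q^2 + I*q^2 - 4*q - 4*I*q + 4*I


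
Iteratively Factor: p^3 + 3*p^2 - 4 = (p + 2)*(p^2 + p - 2) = (p + 2)^2*(p - 1)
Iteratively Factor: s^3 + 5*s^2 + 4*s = (s + 4)*(s^2 + s) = (s + 1)*(s + 4)*(s)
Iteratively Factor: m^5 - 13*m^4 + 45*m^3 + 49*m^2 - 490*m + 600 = (m + 3)*(m^4 - 16*m^3 + 93*m^2 - 230*m + 200) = (m - 2)*(m + 3)*(m^3 - 14*m^2 + 65*m - 100) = (m - 5)*(m - 2)*(m + 3)*(m^2 - 9*m + 20) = (m - 5)^2*(m - 2)*(m + 3)*(m - 4)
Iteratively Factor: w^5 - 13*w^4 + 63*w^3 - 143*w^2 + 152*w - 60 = (w - 2)*(w^4 - 11*w^3 + 41*w^2 - 61*w + 30) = (w - 5)*(w - 2)*(w^3 - 6*w^2 + 11*w - 6) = (w - 5)*(w - 3)*(w - 2)*(w^2 - 3*w + 2) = (w - 5)*(w - 3)*(w - 2)*(w - 1)*(w - 2)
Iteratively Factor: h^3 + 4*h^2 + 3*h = (h + 3)*(h^2 + h) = (h + 1)*(h + 3)*(h)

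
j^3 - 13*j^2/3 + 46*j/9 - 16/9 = (j - 8/3)*(j - 1)*(j - 2/3)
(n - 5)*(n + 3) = n^2 - 2*n - 15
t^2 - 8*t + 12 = (t - 6)*(t - 2)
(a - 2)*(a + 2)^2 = a^3 + 2*a^2 - 4*a - 8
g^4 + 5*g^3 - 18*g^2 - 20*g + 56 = (g - 2)^2*(g + 2)*(g + 7)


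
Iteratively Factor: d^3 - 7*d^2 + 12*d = (d - 4)*(d^2 - 3*d) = d*(d - 4)*(d - 3)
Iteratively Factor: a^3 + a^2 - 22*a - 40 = (a - 5)*(a^2 + 6*a + 8) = (a - 5)*(a + 2)*(a + 4)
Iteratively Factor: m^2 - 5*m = (m)*(m - 5)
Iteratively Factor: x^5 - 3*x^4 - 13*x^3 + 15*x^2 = (x)*(x^4 - 3*x^3 - 13*x^2 + 15*x) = x*(x - 5)*(x^3 + 2*x^2 - 3*x) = x*(x - 5)*(x - 1)*(x^2 + 3*x) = x^2*(x - 5)*(x - 1)*(x + 3)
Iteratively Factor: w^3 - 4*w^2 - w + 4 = (w - 1)*(w^2 - 3*w - 4) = (w - 1)*(w + 1)*(w - 4)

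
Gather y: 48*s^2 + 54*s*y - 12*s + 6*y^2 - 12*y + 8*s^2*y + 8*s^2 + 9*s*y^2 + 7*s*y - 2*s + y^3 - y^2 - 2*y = 56*s^2 - 14*s + y^3 + y^2*(9*s + 5) + y*(8*s^2 + 61*s - 14)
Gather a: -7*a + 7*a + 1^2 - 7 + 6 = 0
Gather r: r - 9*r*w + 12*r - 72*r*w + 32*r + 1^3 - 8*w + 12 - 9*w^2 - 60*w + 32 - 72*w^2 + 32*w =r*(45 - 81*w) - 81*w^2 - 36*w + 45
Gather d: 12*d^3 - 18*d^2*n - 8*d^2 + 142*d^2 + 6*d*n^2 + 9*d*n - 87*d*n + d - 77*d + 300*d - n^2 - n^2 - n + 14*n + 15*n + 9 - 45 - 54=12*d^3 + d^2*(134 - 18*n) + d*(6*n^2 - 78*n + 224) - 2*n^2 + 28*n - 90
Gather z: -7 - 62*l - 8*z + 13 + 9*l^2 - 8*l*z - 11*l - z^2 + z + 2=9*l^2 - 73*l - z^2 + z*(-8*l - 7) + 8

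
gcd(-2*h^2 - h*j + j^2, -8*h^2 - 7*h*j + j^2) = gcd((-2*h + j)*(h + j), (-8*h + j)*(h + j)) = h + j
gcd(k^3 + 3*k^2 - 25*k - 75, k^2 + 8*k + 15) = k^2 + 8*k + 15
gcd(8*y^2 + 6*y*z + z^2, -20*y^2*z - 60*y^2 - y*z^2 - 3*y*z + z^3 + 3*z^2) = 4*y + z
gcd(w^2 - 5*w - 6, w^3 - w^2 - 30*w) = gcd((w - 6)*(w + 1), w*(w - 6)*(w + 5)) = w - 6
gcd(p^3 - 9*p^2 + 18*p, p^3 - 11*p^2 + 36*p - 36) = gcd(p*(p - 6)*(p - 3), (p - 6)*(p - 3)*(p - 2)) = p^2 - 9*p + 18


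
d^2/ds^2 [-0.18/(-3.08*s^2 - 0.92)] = (10.245312*s^2 - 1.020096)/(3.08*s^2 + 0.92)^3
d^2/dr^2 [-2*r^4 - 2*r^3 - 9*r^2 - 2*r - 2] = -24*r^2 - 12*r - 18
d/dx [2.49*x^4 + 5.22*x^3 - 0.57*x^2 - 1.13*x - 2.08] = 9.96*x^3 + 15.66*x^2 - 1.14*x - 1.13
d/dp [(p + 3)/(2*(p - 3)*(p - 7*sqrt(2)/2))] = (-2*(p - 3)*(p + 3) + (p - 3)*(2*p - 7*sqrt(2)) - (p + 3)*(2*p - 7*sqrt(2)))/((p - 3)^2*(2*p - 7*sqrt(2))^2)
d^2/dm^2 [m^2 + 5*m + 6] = 2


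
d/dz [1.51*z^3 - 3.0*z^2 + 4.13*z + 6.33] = 4.53*z^2 - 6.0*z + 4.13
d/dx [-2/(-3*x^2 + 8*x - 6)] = 4*(4 - 3*x)/(3*x^2 - 8*x + 6)^2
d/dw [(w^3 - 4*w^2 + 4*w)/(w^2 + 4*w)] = (w^2 + 8*w - 20)/(w^2 + 8*w + 16)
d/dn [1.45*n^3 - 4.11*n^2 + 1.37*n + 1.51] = 4.35*n^2 - 8.22*n + 1.37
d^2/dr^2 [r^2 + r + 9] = 2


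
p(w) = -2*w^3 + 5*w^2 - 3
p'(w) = -6*w^2 + 10*w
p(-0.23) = -2.71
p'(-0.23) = -2.62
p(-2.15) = 39.99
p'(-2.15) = -49.24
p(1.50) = 1.50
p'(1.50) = 1.50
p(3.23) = -18.23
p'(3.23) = -30.30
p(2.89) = -9.51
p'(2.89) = -21.21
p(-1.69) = 20.93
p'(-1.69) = -34.04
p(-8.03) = 1354.97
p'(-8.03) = -467.19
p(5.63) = -201.42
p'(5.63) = -133.88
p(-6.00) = 609.00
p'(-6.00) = -276.00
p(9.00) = -1056.00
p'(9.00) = -396.00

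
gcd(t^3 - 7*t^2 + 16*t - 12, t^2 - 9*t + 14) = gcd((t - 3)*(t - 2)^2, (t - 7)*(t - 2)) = t - 2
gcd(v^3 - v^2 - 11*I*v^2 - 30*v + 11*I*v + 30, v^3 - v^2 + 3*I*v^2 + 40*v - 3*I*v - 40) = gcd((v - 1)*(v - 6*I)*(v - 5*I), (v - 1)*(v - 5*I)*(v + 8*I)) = v^2 + v*(-1 - 5*I) + 5*I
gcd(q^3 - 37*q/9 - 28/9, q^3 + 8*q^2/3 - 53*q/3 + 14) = q - 7/3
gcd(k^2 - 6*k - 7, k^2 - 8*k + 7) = k - 7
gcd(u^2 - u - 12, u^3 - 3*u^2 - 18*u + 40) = 1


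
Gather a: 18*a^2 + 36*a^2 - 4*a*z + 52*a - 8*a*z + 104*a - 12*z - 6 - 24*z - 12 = 54*a^2 + a*(156 - 12*z) - 36*z - 18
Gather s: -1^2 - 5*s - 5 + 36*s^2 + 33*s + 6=36*s^2 + 28*s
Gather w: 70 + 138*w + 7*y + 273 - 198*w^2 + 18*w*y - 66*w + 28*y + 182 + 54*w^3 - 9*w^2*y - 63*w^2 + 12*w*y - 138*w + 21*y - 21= 54*w^3 + w^2*(-9*y - 261) + w*(30*y - 66) + 56*y + 504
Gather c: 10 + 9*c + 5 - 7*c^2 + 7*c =-7*c^2 + 16*c + 15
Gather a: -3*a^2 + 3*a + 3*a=-3*a^2 + 6*a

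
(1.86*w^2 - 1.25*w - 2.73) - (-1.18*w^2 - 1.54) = 3.04*w^2 - 1.25*w - 1.19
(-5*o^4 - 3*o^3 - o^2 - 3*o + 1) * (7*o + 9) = -35*o^5 - 66*o^4 - 34*o^3 - 30*o^2 - 20*o + 9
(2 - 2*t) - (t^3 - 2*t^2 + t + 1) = -t^3 + 2*t^2 - 3*t + 1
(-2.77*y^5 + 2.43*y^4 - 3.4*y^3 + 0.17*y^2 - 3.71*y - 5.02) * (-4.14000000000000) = 11.4678*y^5 - 10.0602*y^4 + 14.076*y^3 - 0.7038*y^2 + 15.3594*y + 20.7828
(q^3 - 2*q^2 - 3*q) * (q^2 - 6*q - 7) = q^5 - 8*q^4 + 2*q^3 + 32*q^2 + 21*q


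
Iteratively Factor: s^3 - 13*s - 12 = (s + 3)*(s^2 - 3*s - 4) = (s + 1)*(s + 3)*(s - 4)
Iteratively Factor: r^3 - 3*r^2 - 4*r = (r - 4)*(r^2 + r) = (r - 4)*(r + 1)*(r)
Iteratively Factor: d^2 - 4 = (d - 2)*(d + 2)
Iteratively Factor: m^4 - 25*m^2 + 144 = (m + 3)*(m^3 - 3*m^2 - 16*m + 48) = (m - 4)*(m + 3)*(m^2 + m - 12) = (m - 4)*(m + 3)*(m + 4)*(m - 3)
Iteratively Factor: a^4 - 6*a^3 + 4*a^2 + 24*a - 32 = (a + 2)*(a^3 - 8*a^2 + 20*a - 16) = (a - 4)*(a + 2)*(a^2 - 4*a + 4) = (a - 4)*(a - 2)*(a + 2)*(a - 2)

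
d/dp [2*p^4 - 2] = 8*p^3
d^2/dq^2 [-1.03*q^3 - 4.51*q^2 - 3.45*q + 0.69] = -6.18*q - 9.02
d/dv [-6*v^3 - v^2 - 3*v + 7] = -18*v^2 - 2*v - 3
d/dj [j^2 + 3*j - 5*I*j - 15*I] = 2*j + 3 - 5*I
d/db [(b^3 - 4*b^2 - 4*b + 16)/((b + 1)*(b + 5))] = (b^4 + 12*b^3 - 5*b^2 - 72*b - 116)/(b^4 + 12*b^3 + 46*b^2 + 60*b + 25)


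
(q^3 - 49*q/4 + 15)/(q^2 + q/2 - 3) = (q^2 + 3*q/2 - 10)/(q + 2)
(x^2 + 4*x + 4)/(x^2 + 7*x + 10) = (x + 2)/(x + 5)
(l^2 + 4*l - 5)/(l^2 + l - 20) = (l - 1)/(l - 4)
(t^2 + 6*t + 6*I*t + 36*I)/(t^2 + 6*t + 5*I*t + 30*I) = (t + 6*I)/(t + 5*I)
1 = 1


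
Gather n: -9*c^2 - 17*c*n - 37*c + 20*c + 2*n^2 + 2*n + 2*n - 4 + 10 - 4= -9*c^2 - 17*c + 2*n^2 + n*(4 - 17*c) + 2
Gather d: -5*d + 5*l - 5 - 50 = -5*d + 5*l - 55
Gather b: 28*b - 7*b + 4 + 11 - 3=21*b + 12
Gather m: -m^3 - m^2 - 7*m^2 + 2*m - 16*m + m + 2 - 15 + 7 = -m^3 - 8*m^2 - 13*m - 6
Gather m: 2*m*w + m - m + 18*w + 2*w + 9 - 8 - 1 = 2*m*w + 20*w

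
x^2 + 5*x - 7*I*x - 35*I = (x + 5)*(x - 7*I)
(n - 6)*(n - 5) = n^2 - 11*n + 30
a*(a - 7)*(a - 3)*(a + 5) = a^4 - 5*a^3 - 29*a^2 + 105*a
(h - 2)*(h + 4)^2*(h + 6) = h^4 + 12*h^3 + 36*h^2 - 32*h - 192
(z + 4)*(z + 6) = z^2 + 10*z + 24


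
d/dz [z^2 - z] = 2*z - 1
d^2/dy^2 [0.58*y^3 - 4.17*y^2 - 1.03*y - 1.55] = 3.48*y - 8.34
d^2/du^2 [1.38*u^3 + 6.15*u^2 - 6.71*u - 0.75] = 8.28*u + 12.3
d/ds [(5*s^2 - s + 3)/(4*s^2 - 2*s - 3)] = 3*(-2*s^2 - 18*s + 3)/(16*s^4 - 16*s^3 - 20*s^2 + 12*s + 9)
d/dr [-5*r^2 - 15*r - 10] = -10*r - 15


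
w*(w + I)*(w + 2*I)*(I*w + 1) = I*w^4 - 2*w^3 + I*w^2 - 2*w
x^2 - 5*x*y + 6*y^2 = (x - 3*y)*(x - 2*y)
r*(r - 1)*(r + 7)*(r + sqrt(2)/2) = r^4 + sqrt(2)*r^3/2 + 6*r^3 - 7*r^2 + 3*sqrt(2)*r^2 - 7*sqrt(2)*r/2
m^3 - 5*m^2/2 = m^2*(m - 5/2)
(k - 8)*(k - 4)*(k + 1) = k^3 - 11*k^2 + 20*k + 32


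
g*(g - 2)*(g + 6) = g^3 + 4*g^2 - 12*g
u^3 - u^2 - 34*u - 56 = (u - 7)*(u + 2)*(u + 4)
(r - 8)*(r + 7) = r^2 - r - 56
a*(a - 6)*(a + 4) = a^3 - 2*a^2 - 24*a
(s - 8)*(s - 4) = s^2 - 12*s + 32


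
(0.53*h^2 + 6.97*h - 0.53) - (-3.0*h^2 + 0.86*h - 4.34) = 3.53*h^2 + 6.11*h + 3.81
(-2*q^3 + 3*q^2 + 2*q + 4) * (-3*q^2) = 6*q^5 - 9*q^4 - 6*q^3 - 12*q^2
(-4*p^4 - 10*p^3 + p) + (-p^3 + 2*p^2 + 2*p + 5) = -4*p^4 - 11*p^3 + 2*p^2 + 3*p + 5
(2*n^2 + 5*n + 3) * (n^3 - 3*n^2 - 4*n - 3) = 2*n^5 - n^4 - 20*n^3 - 35*n^2 - 27*n - 9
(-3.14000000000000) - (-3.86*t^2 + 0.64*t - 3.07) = 3.86*t^2 - 0.64*t - 0.0700000000000003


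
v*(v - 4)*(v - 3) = v^3 - 7*v^2 + 12*v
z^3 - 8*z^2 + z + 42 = (z - 7)*(z - 3)*(z + 2)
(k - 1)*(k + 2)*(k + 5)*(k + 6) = k^4 + 12*k^3 + 39*k^2 + 8*k - 60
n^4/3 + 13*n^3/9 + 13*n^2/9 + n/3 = n*(n/3 + 1)*(n + 1/3)*(n + 1)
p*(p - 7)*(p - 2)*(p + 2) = p^4 - 7*p^3 - 4*p^2 + 28*p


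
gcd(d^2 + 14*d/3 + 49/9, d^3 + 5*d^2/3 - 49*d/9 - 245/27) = d + 7/3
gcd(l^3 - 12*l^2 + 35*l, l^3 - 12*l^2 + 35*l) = l^3 - 12*l^2 + 35*l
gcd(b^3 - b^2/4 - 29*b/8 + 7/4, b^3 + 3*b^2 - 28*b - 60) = b + 2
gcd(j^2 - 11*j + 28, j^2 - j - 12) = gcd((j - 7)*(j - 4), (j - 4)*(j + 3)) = j - 4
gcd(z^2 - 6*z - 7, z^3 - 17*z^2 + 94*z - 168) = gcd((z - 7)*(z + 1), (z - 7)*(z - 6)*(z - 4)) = z - 7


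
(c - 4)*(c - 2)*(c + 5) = c^3 - c^2 - 22*c + 40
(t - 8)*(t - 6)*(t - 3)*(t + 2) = t^4 - 15*t^3 + 56*t^2 + 36*t - 288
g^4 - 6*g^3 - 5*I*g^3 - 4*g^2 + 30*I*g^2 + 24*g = g*(g - 6)*(g - 4*I)*(g - I)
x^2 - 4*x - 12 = (x - 6)*(x + 2)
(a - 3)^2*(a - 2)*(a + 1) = a^4 - 7*a^3 + 13*a^2 + 3*a - 18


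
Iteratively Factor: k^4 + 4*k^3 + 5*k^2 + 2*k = (k)*(k^3 + 4*k^2 + 5*k + 2) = k*(k + 1)*(k^2 + 3*k + 2) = k*(k + 1)*(k + 2)*(k + 1)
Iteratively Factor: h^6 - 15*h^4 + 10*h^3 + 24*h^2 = (h + 4)*(h^5 - 4*h^4 + h^3 + 6*h^2) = h*(h + 4)*(h^4 - 4*h^3 + h^2 + 6*h) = h^2*(h + 4)*(h^3 - 4*h^2 + h + 6) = h^2*(h + 1)*(h + 4)*(h^2 - 5*h + 6) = h^2*(h - 3)*(h + 1)*(h + 4)*(h - 2)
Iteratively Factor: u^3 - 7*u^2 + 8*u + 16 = (u + 1)*(u^2 - 8*u + 16) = (u - 4)*(u + 1)*(u - 4)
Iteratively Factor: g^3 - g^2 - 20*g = (g + 4)*(g^2 - 5*g) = g*(g + 4)*(g - 5)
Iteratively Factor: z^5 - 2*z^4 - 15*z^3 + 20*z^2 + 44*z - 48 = (z - 2)*(z^4 - 15*z^2 - 10*z + 24) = (z - 4)*(z - 2)*(z^3 + 4*z^2 + z - 6) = (z - 4)*(z - 2)*(z + 3)*(z^2 + z - 2) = (z - 4)*(z - 2)*(z + 2)*(z + 3)*(z - 1)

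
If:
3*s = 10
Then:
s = 10/3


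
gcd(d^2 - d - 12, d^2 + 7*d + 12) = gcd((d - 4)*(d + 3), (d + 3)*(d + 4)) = d + 3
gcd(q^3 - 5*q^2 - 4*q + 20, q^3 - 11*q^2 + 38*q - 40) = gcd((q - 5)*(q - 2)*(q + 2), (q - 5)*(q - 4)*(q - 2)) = q^2 - 7*q + 10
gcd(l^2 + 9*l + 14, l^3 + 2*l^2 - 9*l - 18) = l + 2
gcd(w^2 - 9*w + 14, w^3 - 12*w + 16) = w - 2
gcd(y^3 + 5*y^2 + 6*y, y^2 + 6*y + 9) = y + 3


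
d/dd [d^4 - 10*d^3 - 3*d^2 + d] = 4*d^3 - 30*d^2 - 6*d + 1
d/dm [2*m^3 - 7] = 6*m^2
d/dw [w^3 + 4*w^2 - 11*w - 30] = 3*w^2 + 8*w - 11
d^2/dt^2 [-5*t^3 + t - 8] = -30*t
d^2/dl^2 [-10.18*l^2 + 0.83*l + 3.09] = -20.3600000000000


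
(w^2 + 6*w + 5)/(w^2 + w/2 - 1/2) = 2*(w + 5)/(2*w - 1)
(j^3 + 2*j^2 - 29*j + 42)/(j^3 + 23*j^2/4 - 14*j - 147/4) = 4*(j - 2)/(4*j + 7)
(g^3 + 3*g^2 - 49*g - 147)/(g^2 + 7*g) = g - 4 - 21/g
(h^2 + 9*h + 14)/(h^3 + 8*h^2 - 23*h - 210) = (h + 2)/(h^2 + h - 30)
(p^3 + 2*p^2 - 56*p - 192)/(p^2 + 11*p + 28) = (p^2 - 2*p - 48)/(p + 7)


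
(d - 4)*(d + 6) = d^2 + 2*d - 24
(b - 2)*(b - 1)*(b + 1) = b^3 - 2*b^2 - b + 2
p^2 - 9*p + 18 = (p - 6)*(p - 3)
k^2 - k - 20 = (k - 5)*(k + 4)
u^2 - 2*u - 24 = (u - 6)*(u + 4)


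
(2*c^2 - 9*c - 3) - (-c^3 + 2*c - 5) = c^3 + 2*c^2 - 11*c + 2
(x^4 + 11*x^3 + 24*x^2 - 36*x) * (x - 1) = x^5 + 10*x^4 + 13*x^3 - 60*x^2 + 36*x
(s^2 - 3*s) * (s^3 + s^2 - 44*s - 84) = s^5 - 2*s^4 - 47*s^3 + 48*s^2 + 252*s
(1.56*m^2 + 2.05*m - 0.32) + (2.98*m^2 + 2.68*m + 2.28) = 4.54*m^2 + 4.73*m + 1.96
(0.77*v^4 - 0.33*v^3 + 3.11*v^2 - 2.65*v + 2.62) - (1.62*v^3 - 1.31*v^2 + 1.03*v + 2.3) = 0.77*v^4 - 1.95*v^3 + 4.42*v^2 - 3.68*v + 0.32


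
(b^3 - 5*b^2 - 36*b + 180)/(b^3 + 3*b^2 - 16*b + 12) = (b^2 - 11*b + 30)/(b^2 - 3*b + 2)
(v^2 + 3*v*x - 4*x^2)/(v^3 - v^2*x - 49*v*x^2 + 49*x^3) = (-v - 4*x)/(-v^2 + 49*x^2)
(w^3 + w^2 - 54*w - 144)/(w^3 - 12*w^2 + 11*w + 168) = (w + 6)/(w - 7)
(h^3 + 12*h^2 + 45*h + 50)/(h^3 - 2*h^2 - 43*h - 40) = (h^2 + 7*h + 10)/(h^2 - 7*h - 8)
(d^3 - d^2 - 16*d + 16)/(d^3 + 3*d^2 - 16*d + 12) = (d^2 - 16)/(d^2 + 4*d - 12)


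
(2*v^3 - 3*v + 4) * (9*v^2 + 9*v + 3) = 18*v^5 + 18*v^4 - 21*v^3 + 9*v^2 + 27*v + 12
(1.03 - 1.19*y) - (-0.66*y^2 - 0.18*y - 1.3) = 0.66*y^2 - 1.01*y + 2.33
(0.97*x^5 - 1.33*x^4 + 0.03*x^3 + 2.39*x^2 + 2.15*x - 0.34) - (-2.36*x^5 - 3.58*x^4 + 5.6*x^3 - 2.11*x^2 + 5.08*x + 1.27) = 3.33*x^5 + 2.25*x^4 - 5.57*x^3 + 4.5*x^2 - 2.93*x - 1.61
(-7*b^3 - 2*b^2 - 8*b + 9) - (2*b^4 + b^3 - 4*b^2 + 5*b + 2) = -2*b^4 - 8*b^3 + 2*b^2 - 13*b + 7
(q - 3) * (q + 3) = q^2 - 9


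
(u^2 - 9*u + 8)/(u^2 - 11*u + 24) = (u - 1)/(u - 3)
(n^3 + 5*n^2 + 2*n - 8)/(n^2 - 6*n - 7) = (-n^3 - 5*n^2 - 2*n + 8)/(-n^2 + 6*n + 7)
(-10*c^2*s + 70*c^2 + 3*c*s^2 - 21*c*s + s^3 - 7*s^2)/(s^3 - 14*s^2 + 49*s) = (-10*c^2 + 3*c*s + s^2)/(s*(s - 7))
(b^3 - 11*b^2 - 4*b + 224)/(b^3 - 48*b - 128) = (b - 7)/(b + 4)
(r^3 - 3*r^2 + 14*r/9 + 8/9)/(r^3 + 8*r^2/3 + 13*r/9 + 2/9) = (3*r^2 - 10*r + 8)/(3*r^2 + 7*r + 2)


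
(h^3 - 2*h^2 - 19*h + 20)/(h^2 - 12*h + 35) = (h^2 + 3*h - 4)/(h - 7)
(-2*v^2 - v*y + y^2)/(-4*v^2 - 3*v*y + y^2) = (-2*v + y)/(-4*v + y)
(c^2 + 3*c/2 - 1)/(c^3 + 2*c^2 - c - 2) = (c - 1/2)/(c^2 - 1)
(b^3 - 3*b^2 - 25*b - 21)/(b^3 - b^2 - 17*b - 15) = (b - 7)/(b - 5)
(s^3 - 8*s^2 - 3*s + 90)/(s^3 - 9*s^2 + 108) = (s - 5)/(s - 6)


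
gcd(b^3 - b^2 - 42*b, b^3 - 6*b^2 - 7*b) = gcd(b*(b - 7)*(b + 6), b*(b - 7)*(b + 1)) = b^2 - 7*b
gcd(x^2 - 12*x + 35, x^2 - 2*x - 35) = x - 7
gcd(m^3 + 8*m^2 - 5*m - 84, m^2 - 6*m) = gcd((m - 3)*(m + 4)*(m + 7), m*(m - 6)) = 1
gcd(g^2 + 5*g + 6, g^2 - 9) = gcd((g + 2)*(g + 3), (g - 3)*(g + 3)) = g + 3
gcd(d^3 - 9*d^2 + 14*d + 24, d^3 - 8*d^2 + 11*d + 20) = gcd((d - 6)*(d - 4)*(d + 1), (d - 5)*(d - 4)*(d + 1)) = d^2 - 3*d - 4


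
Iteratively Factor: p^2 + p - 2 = (p - 1)*(p + 2)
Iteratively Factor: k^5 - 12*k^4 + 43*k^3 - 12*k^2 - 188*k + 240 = (k - 5)*(k^4 - 7*k^3 + 8*k^2 + 28*k - 48) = (k - 5)*(k - 3)*(k^3 - 4*k^2 - 4*k + 16) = (k - 5)*(k - 4)*(k - 3)*(k^2 - 4) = (k - 5)*(k - 4)*(k - 3)*(k - 2)*(k + 2)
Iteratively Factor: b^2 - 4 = (b - 2)*(b + 2)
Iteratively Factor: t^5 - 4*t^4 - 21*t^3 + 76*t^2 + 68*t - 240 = (t + 2)*(t^4 - 6*t^3 - 9*t^2 + 94*t - 120) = (t - 5)*(t + 2)*(t^3 - t^2 - 14*t + 24) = (t - 5)*(t + 2)*(t + 4)*(t^2 - 5*t + 6) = (t - 5)*(t - 2)*(t + 2)*(t + 4)*(t - 3)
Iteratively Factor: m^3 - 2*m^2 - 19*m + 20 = (m - 5)*(m^2 + 3*m - 4) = (m - 5)*(m + 4)*(m - 1)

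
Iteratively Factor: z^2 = (z)*(z)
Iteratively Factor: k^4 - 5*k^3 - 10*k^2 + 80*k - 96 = (k + 4)*(k^3 - 9*k^2 + 26*k - 24) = (k - 4)*(k + 4)*(k^2 - 5*k + 6) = (k - 4)*(k - 2)*(k + 4)*(k - 3)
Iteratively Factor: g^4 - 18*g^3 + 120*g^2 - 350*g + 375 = (g - 5)*(g^3 - 13*g^2 + 55*g - 75) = (g - 5)*(g - 3)*(g^2 - 10*g + 25) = (g - 5)^2*(g - 3)*(g - 5)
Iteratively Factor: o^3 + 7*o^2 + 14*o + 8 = (o + 2)*(o^2 + 5*o + 4) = (o + 2)*(o + 4)*(o + 1)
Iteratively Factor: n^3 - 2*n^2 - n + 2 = (n - 1)*(n^2 - n - 2) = (n - 1)*(n + 1)*(n - 2)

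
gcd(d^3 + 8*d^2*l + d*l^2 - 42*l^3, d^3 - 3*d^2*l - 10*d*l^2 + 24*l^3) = d^2 + d*l - 6*l^2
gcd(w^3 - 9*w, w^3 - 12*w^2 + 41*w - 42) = w - 3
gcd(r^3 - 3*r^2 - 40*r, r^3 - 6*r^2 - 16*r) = r^2 - 8*r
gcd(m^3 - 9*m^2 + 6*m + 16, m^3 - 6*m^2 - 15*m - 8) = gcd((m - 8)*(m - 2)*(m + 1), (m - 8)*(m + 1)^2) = m^2 - 7*m - 8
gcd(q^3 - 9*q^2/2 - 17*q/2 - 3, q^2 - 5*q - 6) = q^2 - 5*q - 6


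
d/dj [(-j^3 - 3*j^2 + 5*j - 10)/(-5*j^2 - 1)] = (5*j^4 + 28*j^2 - 94*j - 5)/(25*j^4 + 10*j^2 + 1)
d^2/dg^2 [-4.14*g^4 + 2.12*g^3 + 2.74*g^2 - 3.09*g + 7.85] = -49.68*g^2 + 12.72*g + 5.48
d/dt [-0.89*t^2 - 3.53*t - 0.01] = -1.78*t - 3.53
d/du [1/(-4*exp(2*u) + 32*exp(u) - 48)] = (exp(u) - 4)*exp(u)/(2*(exp(2*u) - 8*exp(u) + 12)^2)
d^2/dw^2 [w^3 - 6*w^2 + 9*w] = 6*w - 12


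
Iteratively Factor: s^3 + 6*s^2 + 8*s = (s)*(s^2 + 6*s + 8) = s*(s + 2)*(s + 4)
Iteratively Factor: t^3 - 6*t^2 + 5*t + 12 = (t - 4)*(t^2 - 2*t - 3) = (t - 4)*(t - 3)*(t + 1)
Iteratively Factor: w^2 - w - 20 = (w + 4)*(w - 5)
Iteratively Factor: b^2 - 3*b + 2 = (b - 1)*(b - 2)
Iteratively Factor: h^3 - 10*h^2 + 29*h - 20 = (h - 1)*(h^2 - 9*h + 20) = (h - 4)*(h - 1)*(h - 5)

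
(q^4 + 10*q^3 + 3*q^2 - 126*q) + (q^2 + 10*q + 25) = q^4 + 10*q^3 + 4*q^2 - 116*q + 25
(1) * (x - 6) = x - 6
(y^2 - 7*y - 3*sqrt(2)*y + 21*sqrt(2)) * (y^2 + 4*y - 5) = y^4 - 3*sqrt(2)*y^3 - 3*y^3 - 33*y^2 + 9*sqrt(2)*y^2 + 35*y + 99*sqrt(2)*y - 105*sqrt(2)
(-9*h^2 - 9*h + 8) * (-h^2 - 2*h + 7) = 9*h^4 + 27*h^3 - 53*h^2 - 79*h + 56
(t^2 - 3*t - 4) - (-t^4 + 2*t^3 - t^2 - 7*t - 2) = t^4 - 2*t^3 + 2*t^2 + 4*t - 2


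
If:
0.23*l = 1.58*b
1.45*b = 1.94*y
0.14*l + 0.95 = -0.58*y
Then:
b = -0.68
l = -4.68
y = -0.51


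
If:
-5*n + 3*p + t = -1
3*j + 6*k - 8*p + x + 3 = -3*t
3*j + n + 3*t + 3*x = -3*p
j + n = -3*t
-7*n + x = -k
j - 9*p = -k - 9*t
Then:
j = 459/95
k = -333/95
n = -15/19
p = -6/5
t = -128/95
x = -192/95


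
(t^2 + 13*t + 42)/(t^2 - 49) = (t + 6)/(t - 7)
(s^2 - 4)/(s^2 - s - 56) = (4 - s^2)/(-s^2 + s + 56)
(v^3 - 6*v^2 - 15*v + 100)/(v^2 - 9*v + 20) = (v^2 - v - 20)/(v - 4)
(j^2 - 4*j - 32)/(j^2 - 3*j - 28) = (j - 8)/(j - 7)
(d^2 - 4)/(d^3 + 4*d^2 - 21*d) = (d^2 - 4)/(d*(d^2 + 4*d - 21))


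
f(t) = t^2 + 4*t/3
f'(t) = 2*t + 4/3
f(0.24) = 0.38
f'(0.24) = 1.81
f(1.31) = 3.46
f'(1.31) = 3.95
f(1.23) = 3.15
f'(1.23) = 3.79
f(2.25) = 8.06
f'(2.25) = 5.83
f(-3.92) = 10.14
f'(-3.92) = -6.51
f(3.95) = 20.87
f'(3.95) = 9.23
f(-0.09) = -0.11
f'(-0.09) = 1.15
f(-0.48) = -0.41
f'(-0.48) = 0.37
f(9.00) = 93.00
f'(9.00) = 19.33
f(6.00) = 44.00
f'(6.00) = 13.33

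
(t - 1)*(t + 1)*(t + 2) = t^3 + 2*t^2 - t - 2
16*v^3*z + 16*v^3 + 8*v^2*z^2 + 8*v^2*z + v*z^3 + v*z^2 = (4*v + z)^2*(v*z + v)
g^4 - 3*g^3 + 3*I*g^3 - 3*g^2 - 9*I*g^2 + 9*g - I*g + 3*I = (g - 3)*(g + I)^3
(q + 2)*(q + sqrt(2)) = q^2 + sqrt(2)*q + 2*q + 2*sqrt(2)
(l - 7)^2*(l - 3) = l^3 - 17*l^2 + 91*l - 147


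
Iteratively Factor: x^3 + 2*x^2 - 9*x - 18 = (x - 3)*(x^2 + 5*x + 6) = (x - 3)*(x + 2)*(x + 3)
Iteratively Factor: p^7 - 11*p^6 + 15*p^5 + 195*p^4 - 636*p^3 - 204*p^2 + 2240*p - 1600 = (p - 2)*(p^6 - 9*p^5 - 3*p^4 + 189*p^3 - 258*p^2 - 720*p + 800) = (p - 4)*(p - 2)*(p^5 - 5*p^4 - 23*p^3 + 97*p^2 + 130*p - 200) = (p - 5)*(p - 4)*(p - 2)*(p^4 - 23*p^2 - 18*p + 40) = (p - 5)*(p - 4)*(p - 2)*(p + 2)*(p^3 - 2*p^2 - 19*p + 20) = (p - 5)*(p - 4)*(p - 2)*(p - 1)*(p + 2)*(p^2 - p - 20) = (p - 5)*(p - 4)*(p - 2)*(p - 1)*(p + 2)*(p + 4)*(p - 5)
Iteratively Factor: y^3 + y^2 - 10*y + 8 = (y - 1)*(y^2 + 2*y - 8) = (y - 2)*(y - 1)*(y + 4)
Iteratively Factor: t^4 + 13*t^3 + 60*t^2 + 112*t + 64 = (t + 4)*(t^3 + 9*t^2 + 24*t + 16) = (t + 4)^2*(t^2 + 5*t + 4) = (t + 1)*(t + 4)^2*(t + 4)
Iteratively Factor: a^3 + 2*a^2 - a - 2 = (a + 1)*(a^2 + a - 2) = (a + 1)*(a + 2)*(a - 1)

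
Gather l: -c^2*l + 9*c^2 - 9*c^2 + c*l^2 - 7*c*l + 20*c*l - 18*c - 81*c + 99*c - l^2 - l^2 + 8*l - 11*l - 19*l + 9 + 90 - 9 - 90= l^2*(c - 2) + l*(-c^2 + 13*c - 22)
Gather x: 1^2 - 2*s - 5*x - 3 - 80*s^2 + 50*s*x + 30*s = -80*s^2 + 28*s + x*(50*s - 5) - 2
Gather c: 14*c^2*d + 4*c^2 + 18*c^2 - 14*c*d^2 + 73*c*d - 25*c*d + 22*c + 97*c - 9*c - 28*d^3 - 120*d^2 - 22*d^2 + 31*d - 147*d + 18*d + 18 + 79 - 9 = c^2*(14*d + 22) + c*(-14*d^2 + 48*d + 110) - 28*d^3 - 142*d^2 - 98*d + 88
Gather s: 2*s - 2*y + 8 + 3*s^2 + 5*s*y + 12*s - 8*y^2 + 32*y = 3*s^2 + s*(5*y + 14) - 8*y^2 + 30*y + 8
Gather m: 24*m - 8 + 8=24*m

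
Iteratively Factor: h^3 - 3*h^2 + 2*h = (h - 2)*(h^2 - h) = (h - 2)*(h - 1)*(h)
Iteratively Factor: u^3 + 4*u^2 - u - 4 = (u + 1)*(u^2 + 3*u - 4) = (u + 1)*(u + 4)*(u - 1)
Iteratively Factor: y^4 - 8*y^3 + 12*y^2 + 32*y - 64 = (y - 4)*(y^3 - 4*y^2 - 4*y + 16) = (y - 4)^2*(y^2 - 4) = (y - 4)^2*(y + 2)*(y - 2)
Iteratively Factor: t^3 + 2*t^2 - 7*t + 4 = (t - 1)*(t^2 + 3*t - 4) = (t - 1)*(t + 4)*(t - 1)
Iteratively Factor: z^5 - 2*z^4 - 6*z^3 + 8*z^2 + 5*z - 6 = (z + 2)*(z^4 - 4*z^3 + 2*z^2 + 4*z - 3) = (z - 1)*(z + 2)*(z^3 - 3*z^2 - z + 3) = (z - 1)*(z + 1)*(z + 2)*(z^2 - 4*z + 3) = (z - 3)*(z - 1)*(z + 1)*(z + 2)*(z - 1)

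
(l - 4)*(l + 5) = l^2 + l - 20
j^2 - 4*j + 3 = (j - 3)*(j - 1)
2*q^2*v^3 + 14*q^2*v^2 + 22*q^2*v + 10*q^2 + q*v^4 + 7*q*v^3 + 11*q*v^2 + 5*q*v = (2*q + v)*(v + 1)*(v + 5)*(q*v + q)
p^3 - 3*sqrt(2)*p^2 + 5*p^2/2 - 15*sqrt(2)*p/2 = p*(p + 5/2)*(p - 3*sqrt(2))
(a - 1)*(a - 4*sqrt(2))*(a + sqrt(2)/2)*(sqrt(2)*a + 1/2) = sqrt(2)*a^4 - 13*a^3/2 - sqrt(2)*a^3 - 23*sqrt(2)*a^2/4 + 13*a^2/2 - 2*a + 23*sqrt(2)*a/4 + 2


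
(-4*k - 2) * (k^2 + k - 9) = -4*k^3 - 6*k^2 + 34*k + 18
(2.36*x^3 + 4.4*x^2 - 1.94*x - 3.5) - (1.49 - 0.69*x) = 2.36*x^3 + 4.4*x^2 - 1.25*x - 4.99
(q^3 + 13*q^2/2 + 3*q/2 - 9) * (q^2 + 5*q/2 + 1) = q^5 + 9*q^4 + 75*q^3/4 + 5*q^2/4 - 21*q - 9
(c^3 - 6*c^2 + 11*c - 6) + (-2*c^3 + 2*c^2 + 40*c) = -c^3 - 4*c^2 + 51*c - 6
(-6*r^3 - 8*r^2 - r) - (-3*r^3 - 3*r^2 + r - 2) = -3*r^3 - 5*r^2 - 2*r + 2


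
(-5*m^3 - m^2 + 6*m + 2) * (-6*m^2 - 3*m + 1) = 30*m^5 + 21*m^4 - 38*m^3 - 31*m^2 + 2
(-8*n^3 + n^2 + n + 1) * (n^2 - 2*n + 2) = -8*n^5 + 17*n^4 - 17*n^3 + n^2 + 2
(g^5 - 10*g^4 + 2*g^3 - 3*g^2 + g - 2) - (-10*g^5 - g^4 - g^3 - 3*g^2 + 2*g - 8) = 11*g^5 - 9*g^4 + 3*g^3 - g + 6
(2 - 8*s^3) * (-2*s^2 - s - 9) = 16*s^5 + 8*s^4 + 72*s^3 - 4*s^2 - 2*s - 18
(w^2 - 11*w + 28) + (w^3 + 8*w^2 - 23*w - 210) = w^3 + 9*w^2 - 34*w - 182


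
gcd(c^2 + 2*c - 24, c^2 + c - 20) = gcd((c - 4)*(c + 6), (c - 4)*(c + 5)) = c - 4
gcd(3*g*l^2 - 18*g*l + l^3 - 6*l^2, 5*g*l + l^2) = l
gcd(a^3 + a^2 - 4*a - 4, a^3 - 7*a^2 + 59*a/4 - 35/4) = 1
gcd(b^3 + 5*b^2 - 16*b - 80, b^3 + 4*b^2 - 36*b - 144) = b + 4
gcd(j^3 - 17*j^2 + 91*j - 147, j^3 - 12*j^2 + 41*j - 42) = j^2 - 10*j + 21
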